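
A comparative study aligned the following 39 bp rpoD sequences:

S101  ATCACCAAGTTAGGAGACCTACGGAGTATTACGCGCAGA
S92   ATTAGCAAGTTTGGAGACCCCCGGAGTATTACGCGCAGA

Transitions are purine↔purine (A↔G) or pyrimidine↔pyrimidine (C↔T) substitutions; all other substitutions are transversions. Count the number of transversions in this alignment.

3

Differing sites — 3:C/T (Ti); 5:C/G (Tv); 12:A/T (Tv); 20:T/C (Ti); 21:A/C (Tv).
Of the 5 differences, 2 transitions and 3 transversions, so the answer is 3.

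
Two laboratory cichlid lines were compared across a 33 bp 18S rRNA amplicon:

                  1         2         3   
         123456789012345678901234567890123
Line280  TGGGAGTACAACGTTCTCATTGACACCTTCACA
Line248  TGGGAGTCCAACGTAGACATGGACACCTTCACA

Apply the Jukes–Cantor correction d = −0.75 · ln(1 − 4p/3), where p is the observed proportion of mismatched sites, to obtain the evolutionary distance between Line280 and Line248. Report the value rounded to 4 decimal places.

0.1693

Mismatches occur at site 8 (A↔C), site 15 (T↔A), site 16 (C↔G), site 17 (T↔A), site 21 (T↔G).
p = 5/33 = 0.151515.
d = −0.75 · ln(1 − (4/3)·0.151515) = −0.75 · ln(0.797980) = −0.75 · (-0.225672) = 0.1693.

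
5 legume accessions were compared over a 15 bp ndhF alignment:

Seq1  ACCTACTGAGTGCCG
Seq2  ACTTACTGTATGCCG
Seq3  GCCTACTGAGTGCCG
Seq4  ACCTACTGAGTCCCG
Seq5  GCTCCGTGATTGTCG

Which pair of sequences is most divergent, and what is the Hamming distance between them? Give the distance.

8

Pairwise Hamming distances:
  Seq1 vs Seq2: 3
  Seq1 vs Seq3: 1
  Seq1 vs Seq4: 1
  Seq1 vs Seq5: 7
  Seq2 vs Seq3: 4
  Seq2 vs Seq4: 4
  Seq2 vs Seq5: 7
  Seq3 vs Seq4: 2
  Seq3 vs Seq5: 6
  Seq4 vs Seq5: 8
The largest is 8, between Seq4 and Seq5.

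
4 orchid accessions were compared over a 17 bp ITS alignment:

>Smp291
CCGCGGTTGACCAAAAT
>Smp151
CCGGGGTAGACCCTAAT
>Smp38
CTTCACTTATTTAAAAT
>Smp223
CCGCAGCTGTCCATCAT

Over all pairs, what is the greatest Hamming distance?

Pairwise Hamming distances:
  Smp291 vs Smp151: 4
  Smp291 vs Smp38: 8
  Smp291 vs Smp223: 5
  Smp151 vs Smp38: 12
  Smp151 vs Smp223: 7
  Smp38 vs Smp223: 9
The largest is 12, between Smp151 and Smp38.

12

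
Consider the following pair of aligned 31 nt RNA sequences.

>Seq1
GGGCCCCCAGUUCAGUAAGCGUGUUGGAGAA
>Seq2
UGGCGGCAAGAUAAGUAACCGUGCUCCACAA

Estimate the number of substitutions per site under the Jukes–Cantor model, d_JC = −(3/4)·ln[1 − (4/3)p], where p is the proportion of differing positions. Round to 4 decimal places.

The sequences differ at positions 1 (G/U), 5 (C/G), 6 (C/G), 8 (C/A), 11 (U/A), 13 (C/A), 19 (G/C), 24 (U/C), 26 (G/C), 27 (G/C), 29 (G/C).
p = 11/31 = 0.354839.
d = −0.75 · ln(1 − (4/3)·0.354839) = −0.75 · ln(0.526881) = −0.75 · (-0.640781) = 0.4806.

0.4806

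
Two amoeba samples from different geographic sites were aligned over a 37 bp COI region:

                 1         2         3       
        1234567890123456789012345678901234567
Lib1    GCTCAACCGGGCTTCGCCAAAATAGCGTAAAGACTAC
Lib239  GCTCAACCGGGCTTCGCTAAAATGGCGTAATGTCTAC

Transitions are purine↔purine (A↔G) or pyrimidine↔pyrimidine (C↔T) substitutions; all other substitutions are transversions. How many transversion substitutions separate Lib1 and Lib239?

2

Mismatches occur at site 18 (C→T, transition), site 24 (A→G, transition), site 31 (A→T, transversion), site 33 (A→T, transversion).
Of the 4 differences, 2 transitions and 2 transversions, so the answer is 2.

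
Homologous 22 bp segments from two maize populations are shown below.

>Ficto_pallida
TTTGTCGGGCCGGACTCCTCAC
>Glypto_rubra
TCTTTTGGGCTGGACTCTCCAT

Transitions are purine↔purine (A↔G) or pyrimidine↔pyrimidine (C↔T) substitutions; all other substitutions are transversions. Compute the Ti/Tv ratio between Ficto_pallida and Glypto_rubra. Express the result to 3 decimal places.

The sequences differ at positions 2 (T/C, transition), 4 (G/T, transversion), 6 (C/T, transition), 11 (C/T, transition), 18 (C/T, transition), 19 (T/C, transition), 22 (C/T, transition).
Of the 7 differences, 6 transitions and 1 transversion, so Ti/Tv = 6/1 = 6.000.

6.000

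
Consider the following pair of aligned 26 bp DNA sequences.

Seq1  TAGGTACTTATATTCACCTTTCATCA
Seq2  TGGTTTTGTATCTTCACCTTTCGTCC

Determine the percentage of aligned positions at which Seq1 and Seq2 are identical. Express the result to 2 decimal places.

69.23%

Mismatches occur at site 2 (A↔G), site 4 (G↔T), site 6 (A↔T), site 7 (C↔T), site 8 (T↔G), site 12 (A↔C), site 23 (A↔G), site 26 (A↔C).
18 of the 26 sites match, so the percent identity is 18/26 × 100 = 69.23%.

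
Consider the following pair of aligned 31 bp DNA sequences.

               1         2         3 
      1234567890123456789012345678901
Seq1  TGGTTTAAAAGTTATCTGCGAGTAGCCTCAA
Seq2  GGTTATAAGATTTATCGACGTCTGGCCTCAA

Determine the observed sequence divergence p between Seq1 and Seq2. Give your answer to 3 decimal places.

0.323

The sequences differ at positions 1 (T/G), 3 (G/T), 5 (T/A), 9 (A/G), 11 (G/T), 17 (T/G), 18 (G/A), 21 (A/T), 22 (G/C), 24 (A/G).
There are 10 differences over 31 sites, so p = 10/31 = 0.323.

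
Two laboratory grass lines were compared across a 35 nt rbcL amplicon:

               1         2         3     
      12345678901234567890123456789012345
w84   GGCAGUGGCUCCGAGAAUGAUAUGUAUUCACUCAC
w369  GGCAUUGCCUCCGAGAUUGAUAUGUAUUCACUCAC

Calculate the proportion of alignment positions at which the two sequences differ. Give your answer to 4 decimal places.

The sequences differ at positions 5 (G/U), 8 (G/C), 17 (A/U).
There are 3 differences over 35 sites, so p = 3/35 = 0.0857.

0.0857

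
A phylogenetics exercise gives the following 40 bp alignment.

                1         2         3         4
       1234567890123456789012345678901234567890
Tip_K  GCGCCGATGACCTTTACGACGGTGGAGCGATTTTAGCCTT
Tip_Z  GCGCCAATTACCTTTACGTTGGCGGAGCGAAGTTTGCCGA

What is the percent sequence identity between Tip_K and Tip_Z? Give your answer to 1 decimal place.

Differing sites — 6:G/A; 9:G/T; 19:A/T; 20:C/T; 23:T/C; 31:T/A; 32:T/G; 35:A/T; 39:T/G; 40:T/A.
30 of the 40 sites match, so the percent identity is 30/40 × 100 = 75.0%.

75.0%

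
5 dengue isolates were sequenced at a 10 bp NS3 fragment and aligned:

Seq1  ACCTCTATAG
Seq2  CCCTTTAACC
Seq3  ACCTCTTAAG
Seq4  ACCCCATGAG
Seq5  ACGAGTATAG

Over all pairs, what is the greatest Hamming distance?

8

Pairwise Hamming distances:
  Seq1 vs Seq2: 5
  Seq1 vs Seq3: 2
  Seq1 vs Seq4: 4
  Seq1 vs Seq5: 3
  Seq2 vs Seq3: 5
  Seq2 vs Seq4: 8
  Seq2 vs Seq5: 7
  Seq3 vs Seq4: 3
  Seq3 vs Seq5: 5
  Seq4 vs Seq5: 6
The largest is 8, between Seq2 and Seq4.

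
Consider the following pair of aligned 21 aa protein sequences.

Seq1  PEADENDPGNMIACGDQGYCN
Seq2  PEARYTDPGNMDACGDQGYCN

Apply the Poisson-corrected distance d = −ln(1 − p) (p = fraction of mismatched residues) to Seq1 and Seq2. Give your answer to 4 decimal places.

0.2113

Mismatches occur at site 4 (D→R), site 5 (E→Y), site 6 (N→T), site 12 (I→D).
p = 4/21 = 0.190476.
d = −ln(1 − 0.190476) = −ln(0.809524) = 0.2113.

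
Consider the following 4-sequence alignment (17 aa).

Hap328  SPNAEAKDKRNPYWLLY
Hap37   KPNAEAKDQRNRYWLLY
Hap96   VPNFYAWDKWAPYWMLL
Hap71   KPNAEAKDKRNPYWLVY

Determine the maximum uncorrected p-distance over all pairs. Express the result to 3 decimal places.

Pairwise Hamming distances:
  Hap328 vs Hap37: 3
  Hap328 vs Hap96: 8
  Hap328 vs Hap71: 2
  Hap37 vs Hap96: 10
  Hap37 vs Hap71: 3
  Hap96 vs Hap71: 9
The largest is 10 mismatches, between Hap37 and Hap96; p = 10/17 = 0.588.

0.588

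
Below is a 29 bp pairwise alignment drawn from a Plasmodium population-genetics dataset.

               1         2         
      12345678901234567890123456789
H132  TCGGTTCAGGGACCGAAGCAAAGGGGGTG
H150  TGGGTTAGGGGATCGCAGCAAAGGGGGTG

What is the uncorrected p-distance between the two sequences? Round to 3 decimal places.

0.172

Mismatches occur at site 2 (C↔G), site 7 (C↔A), site 8 (A↔G), site 13 (C↔T), site 16 (A↔C).
There are 5 differences over 29 sites, so p = 5/29 = 0.172.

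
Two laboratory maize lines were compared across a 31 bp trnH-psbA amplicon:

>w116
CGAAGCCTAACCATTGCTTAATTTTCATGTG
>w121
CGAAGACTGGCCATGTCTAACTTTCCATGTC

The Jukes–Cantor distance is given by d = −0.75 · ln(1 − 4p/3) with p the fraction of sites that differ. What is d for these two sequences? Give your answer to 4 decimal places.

0.3672

The sequences differ at positions 6 (C/A), 9 (A/G), 10 (A/G), 15 (T/G), 16 (G/T), 19 (T/A), 21 (A/C), 25 (T/C), 31 (G/C).
p = 9/31 = 0.290323.
d = −0.75 · ln(1 − (4/3)·0.290323) = −0.75 · ln(0.612903) = −0.75 · (-0.489549) = 0.3672.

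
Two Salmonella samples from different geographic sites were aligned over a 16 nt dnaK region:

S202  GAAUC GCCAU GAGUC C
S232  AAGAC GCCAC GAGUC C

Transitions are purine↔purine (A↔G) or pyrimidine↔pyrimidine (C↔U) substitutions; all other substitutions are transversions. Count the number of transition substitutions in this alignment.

The sequences differ at positions 1 (G/A, transition), 3 (A/G, transition), 4 (U/A, transversion), 10 (U/C, transition).
Of the 4 differences, 3 transitions and 1 transversion, so the answer is 3.

3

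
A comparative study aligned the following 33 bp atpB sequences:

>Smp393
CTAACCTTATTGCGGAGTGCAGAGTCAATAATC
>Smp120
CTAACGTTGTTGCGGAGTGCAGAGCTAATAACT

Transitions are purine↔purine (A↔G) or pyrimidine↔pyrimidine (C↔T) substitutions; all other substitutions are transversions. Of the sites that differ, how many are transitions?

Mismatches occur at site 6 (C→G, transversion), site 9 (A→G, transition), site 25 (T→C, transition), site 26 (C→T, transition), site 32 (T→C, transition), site 33 (C→T, transition).
Of the 6 differences, 5 transitions and 1 transversion, so the answer is 5.

5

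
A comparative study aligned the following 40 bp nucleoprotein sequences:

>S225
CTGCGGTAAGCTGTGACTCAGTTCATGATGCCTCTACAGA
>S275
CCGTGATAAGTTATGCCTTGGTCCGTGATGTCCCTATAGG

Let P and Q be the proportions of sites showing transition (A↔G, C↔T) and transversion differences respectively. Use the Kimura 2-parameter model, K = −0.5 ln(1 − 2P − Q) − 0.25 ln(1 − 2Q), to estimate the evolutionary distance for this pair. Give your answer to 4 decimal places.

Mismatches occur at site 2 (T→C, transition), site 4 (C→T, transition), site 6 (G→A, transition), site 11 (C→T, transition), site 13 (G→A, transition), site 16 (A→C, transversion), site 19 (C→T, transition), site 20 (A→G, transition), site 23 (T→C, transition), site 25 (A→G, transition), site 31 (C→T, transition), site 33 (T→C, transition), site 37 (C→T, transition), site 40 (A→G, transition).
Of the 14 differences, 13 transitions and 1 transversion over 40 sites: P = 13/40 = 0.325000, Q = 1/40 = 0.025000.
d = −0.5·ln(0.325000) − 0.25·ln(0.950000) = −0.5·(-1.123930) − 0.25·(-0.051293) = 0.5748.

0.5748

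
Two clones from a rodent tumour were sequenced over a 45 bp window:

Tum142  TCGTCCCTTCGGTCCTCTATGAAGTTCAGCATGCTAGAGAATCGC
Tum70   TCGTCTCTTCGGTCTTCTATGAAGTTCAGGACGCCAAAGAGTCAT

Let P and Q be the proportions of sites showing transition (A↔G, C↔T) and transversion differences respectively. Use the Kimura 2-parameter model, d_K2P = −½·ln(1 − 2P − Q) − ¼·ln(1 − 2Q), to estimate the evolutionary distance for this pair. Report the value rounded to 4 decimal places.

Differing sites — 6:C/T (Ti); 15:C/T (Ti); 30:C/G (Tv); 32:T/C (Ti); 35:T/C (Ti); 37:G/A (Ti); 41:A/G (Ti); 44:G/A (Ti); 45:C/T (Ti).
Of the 9 differences, 8 transitions and 1 transversion over 45 sites: P = 8/45 = 0.177778, Q = 1/45 = 0.022222.
d = −0.5·ln(0.622222) − 0.25·ln(0.955556) = −0.5·(-0.474458) − 0.25·(-0.045462) = 0.2486.

0.2486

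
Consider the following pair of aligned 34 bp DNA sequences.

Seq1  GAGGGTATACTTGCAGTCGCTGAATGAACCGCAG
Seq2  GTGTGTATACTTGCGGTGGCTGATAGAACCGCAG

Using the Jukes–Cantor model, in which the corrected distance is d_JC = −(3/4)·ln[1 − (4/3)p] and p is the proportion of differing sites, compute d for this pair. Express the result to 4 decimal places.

0.2012

Differing sites — 2:A/T; 4:G/T; 15:A/G; 18:C/G; 24:A/T; 25:T/A.
p = 6/34 = 0.176471.
d = −0.75 · ln(1 − (4/3)·0.176471) = −0.75 · ln(0.764705) = −0.75 · (-0.268265) = 0.2012.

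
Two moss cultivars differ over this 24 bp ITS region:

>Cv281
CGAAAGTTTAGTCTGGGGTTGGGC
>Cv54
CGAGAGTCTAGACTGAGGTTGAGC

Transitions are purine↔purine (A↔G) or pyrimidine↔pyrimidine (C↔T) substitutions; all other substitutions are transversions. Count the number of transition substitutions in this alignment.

The sequences differ at positions 4 (A/G, transition), 8 (T/C, transition), 12 (T/A, transversion), 16 (G/A, transition), 22 (G/A, transition).
Of the 5 differences, 4 transitions and 1 transversion, so the answer is 4.

4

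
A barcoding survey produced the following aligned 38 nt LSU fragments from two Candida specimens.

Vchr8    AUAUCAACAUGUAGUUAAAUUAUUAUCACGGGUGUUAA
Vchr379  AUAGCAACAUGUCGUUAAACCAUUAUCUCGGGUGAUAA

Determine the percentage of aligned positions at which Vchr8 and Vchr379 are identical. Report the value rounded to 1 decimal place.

84.2%

The sequences differ at positions 4 (U/G), 13 (A/C), 20 (U/C), 21 (U/C), 28 (A/U), 35 (U/A).
32 of the 38 sites match, so the percent identity is 32/38 × 100 = 84.2%.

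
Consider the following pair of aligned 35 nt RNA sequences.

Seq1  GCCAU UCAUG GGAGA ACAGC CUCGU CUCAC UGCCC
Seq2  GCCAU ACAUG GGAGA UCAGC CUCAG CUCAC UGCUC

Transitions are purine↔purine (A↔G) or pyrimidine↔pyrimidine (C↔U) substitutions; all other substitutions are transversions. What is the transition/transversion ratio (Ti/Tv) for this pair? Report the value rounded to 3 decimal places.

Mismatches occur at site 6 (U/A, transversion), site 16 (A/U, transversion), site 24 (G/A, transition), site 25 (U/G, transversion), site 34 (C/U, transition).
Of the 5 differences, 2 transitions and 3 transversions, so Ti/Tv = 2/3 = 0.667.

0.667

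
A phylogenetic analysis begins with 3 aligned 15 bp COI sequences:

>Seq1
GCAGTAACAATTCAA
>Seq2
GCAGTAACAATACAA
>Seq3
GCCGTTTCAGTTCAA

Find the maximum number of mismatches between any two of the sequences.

5

Pairwise Hamming distances:
  Seq1 vs Seq2: 1
  Seq1 vs Seq3: 4
  Seq2 vs Seq3: 5
The largest is 5, between Seq2 and Seq3.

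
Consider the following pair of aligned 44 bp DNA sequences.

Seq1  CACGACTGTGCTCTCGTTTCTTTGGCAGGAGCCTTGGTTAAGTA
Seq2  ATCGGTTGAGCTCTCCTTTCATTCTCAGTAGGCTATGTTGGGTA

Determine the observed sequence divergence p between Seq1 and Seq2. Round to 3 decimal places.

Differing sites — 1:C/A; 2:A/T; 5:A/G; 6:C/T; 9:T/A; 16:G/C; 21:T/A; 24:G/C; 25:G/T; 29:G/T; 32:C/G; 35:T/A; 36:G/T; 40:A/G; 41:A/G.
There are 15 differences over 44 sites, so p = 15/44 = 0.341.

0.341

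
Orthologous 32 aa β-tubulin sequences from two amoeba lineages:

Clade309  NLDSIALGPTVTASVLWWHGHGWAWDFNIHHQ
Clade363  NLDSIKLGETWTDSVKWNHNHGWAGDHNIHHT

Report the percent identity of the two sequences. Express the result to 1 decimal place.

Mismatches occur at site 6 (A→K), site 9 (P→E), site 11 (V→W), site 13 (A→D), site 16 (L→K), site 18 (W→N), site 20 (G→N), site 25 (W→G), site 27 (F→H), site 32 (Q→T).
22 of the 32 sites match, so the percent identity is 22/32 × 100 = 68.8%.

68.8%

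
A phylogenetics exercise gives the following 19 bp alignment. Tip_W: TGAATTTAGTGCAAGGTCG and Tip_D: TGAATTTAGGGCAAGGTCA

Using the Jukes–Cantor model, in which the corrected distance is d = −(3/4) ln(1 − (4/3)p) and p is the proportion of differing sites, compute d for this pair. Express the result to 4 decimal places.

0.1134

Differing sites — 10:T/G; 19:G/A.
p = 2/19 = 0.105263.
d = −0.75 · ln(1 − (4/3)·0.105263) = −0.75 · ln(0.859649) = −0.75 · (-0.151231) = 0.1134.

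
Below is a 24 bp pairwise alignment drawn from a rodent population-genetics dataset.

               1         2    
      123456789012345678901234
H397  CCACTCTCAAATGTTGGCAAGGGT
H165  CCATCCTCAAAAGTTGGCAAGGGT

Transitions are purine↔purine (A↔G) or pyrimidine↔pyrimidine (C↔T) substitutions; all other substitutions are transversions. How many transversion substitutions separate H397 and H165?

1

Differing sites — 4:C/T (Ti); 5:T/C (Ti); 12:T/A (Tv).
Of the 3 differences, 2 transitions and 1 transversion, so the answer is 1.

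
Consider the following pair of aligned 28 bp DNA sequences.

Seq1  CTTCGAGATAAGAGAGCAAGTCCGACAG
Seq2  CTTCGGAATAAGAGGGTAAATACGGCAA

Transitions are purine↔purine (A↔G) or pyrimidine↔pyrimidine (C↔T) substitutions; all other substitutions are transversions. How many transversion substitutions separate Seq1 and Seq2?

Mismatches occur at site 6 (A→G, transition), site 7 (G→A, transition), site 15 (A→G, transition), site 17 (C→T, transition), site 20 (G→A, transition), site 22 (C→A, transversion), site 25 (A→G, transition), site 28 (G→A, transition).
Of the 8 differences, 7 transitions and 1 transversion, so the answer is 1.

1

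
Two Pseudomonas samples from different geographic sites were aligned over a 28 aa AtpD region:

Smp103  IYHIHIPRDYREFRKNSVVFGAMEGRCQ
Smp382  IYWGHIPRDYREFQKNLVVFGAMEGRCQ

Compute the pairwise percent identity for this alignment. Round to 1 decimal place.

Mismatches occur at site 3 (H↔W), site 4 (I↔G), site 14 (R↔Q), site 17 (S↔L).
24 of the 28 sites match, so the percent identity is 24/28 × 100 = 85.7%.

85.7%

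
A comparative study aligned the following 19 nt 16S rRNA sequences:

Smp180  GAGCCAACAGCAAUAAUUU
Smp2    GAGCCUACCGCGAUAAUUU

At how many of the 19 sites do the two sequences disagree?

Differing sites — 6:A/U; 9:A/C; 12:A/G.
That gives 3 mismatches out of 19 aligned sites, so the Hamming distance is 3.

3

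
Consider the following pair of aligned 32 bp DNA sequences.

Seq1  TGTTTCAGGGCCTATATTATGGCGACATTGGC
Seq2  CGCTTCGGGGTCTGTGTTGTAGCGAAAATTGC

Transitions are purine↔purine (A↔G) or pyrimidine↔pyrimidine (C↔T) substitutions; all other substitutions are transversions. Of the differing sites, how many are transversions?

3

Differing sites — 1:T/C (Ti); 3:T/C (Ti); 7:A/G (Ti); 11:C/T (Ti); 14:A/G (Ti); 16:A/G (Ti); 19:A/G (Ti); 21:G/A (Ti); 26:C/A (Tv); 28:T/A (Tv); 30:G/T (Tv).
Of the 11 differences, 8 transitions and 3 transversions, so the answer is 3.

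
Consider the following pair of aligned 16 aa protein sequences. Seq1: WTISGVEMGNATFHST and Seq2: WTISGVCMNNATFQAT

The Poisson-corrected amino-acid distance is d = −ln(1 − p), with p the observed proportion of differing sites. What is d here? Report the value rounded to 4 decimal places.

0.2877

Differing sites — 7:E/C; 9:G/N; 14:H/Q; 15:S/A.
p = 4/16 = 0.250000.
d = −ln(1 − 0.250000) = −ln(0.750000) = 0.2877.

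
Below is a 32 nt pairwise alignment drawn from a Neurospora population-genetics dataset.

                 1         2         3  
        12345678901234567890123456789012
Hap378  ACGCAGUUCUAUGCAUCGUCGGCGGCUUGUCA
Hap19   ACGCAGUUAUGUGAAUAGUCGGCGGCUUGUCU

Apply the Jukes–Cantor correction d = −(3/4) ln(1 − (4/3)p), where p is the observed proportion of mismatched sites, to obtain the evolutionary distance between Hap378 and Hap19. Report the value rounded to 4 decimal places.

The sequences differ at positions 9 (C/A), 11 (A/G), 14 (C/A), 17 (C/A), 32 (A/U).
p = 5/32 = 0.156250.
d = −0.75 · ln(1 − (4/3)·0.156250) = −0.75 · ln(0.791667) = −0.75 · (-0.233614) = 0.1752.

0.1752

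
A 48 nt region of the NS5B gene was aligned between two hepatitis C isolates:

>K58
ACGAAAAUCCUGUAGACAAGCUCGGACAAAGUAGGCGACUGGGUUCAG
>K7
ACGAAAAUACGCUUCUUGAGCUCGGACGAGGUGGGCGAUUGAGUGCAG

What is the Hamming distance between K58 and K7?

The sequences differ at positions 9 (C/A), 11 (U/G), 12 (G/C), 14 (A/U), 15 (G/C), 16 (A/U), 17 (C/U), 18 (A/G), 28 (A/G), 30 (A/G), 33 (A/G), 39 (C/U), 42 (G/A), 45 (U/G).
That gives 14 mismatches out of 48 aligned sites, so the Hamming distance is 14.

14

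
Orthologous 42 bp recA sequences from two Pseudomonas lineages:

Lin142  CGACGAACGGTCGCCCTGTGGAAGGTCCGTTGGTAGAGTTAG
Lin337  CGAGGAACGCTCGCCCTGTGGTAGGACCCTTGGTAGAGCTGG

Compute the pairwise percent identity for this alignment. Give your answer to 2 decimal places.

83.33%

Mismatches occur at site 4 (C→G), site 10 (G→C), site 22 (A→T), site 26 (T→A), site 29 (G→C), site 39 (T→C), site 41 (A→G).
35 of the 42 sites match, so the percent identity is 35/42 × 100 = 83.33%.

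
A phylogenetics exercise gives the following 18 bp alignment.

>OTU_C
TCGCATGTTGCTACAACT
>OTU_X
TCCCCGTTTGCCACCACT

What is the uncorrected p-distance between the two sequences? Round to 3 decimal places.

Differing sites — 3:G/C; 5:A/C; 6:T/G; 7:G/T; 12:T/C; 15:A/C.
There are 6 differences over 18 sites, so p = 6/18 = 0.333.

0.333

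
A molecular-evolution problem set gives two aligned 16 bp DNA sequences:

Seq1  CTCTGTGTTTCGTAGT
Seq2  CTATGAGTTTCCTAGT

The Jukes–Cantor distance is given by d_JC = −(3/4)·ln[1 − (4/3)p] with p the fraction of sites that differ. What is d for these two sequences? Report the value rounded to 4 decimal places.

The sequences differ at positions 3 (C/A), 6 (T/A), 12 (G/C).
p = 3/16 = 0.187500.
d = −0.75 · ln(1 − (4/3)·0.187500) = −0.75 · ln(0.750000) = −0.75 · (-0.287682) = 0.2158.

0.2158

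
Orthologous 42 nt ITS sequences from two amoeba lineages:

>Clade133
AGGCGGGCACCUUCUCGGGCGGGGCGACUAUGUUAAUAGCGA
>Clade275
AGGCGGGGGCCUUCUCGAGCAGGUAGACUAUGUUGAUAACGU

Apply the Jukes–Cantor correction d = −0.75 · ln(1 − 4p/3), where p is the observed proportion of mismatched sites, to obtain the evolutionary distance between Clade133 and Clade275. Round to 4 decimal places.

Mismatches occur at site 8 (C/G), site 9 (A/G), site 18 (G/A), site 21 (G/A), site 24 (G/U), site 25 (C/A), site 35 (A/G), site 39 (G/A), site 42 (A/U).
p = 9/42 = 0.214286.
d = −0.75 · ln(1 − (4/3)·0.214286) = −0.75 · ln(0.714285) = −0.75 · (-0.336473) = 0.2524.

0.2524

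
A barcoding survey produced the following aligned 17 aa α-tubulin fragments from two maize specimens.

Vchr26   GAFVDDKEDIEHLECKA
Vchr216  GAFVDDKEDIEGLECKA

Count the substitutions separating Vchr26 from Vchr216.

A single mismatch occurs at site 12 (H→G).
That gives 1 mismatch out of 17 aligned sites, so the Hamming distance is 1.

1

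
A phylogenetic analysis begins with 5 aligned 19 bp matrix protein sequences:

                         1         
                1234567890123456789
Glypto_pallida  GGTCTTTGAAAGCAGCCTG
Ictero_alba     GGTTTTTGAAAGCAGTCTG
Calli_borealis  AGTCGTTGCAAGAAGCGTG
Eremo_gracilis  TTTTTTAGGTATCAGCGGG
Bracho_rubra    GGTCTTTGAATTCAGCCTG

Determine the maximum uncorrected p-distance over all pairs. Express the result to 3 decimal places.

Pairwise Hamming distances:
  Glypto_pallida vs Ictero_alba: 2
  Glypto_pallida vs Calli_borealis: 5
  Glypto_pallida vs Eremo_gracilis: 9
  Glypto_pallida vs Bracho_rubra: 2
  Ictero_alba vs Calli_borealis: 7
  Ictero_alba vs Eremo_gracilis: 9
  Ictero_alba vs Bracho_rubra: 4
  Calli_borealis vs Eremo_gracilis: 10
  Calli_borealis vs Bracho_rubra: 7
  Eremo_gracilis vs Bracho_rubra: 9
The largest is 10 mismatches, between Calli_borealis and Eremo_gracilis; p = 10/19 = 0.526.

0.526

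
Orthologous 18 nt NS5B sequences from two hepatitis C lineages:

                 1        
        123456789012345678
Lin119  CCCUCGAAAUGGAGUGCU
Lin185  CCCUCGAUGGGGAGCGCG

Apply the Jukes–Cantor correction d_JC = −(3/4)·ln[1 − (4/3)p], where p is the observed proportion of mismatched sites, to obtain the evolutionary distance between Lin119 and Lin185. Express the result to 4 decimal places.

Differing sites — 8:A/U; 9:A/G; 10:U/G; 15:U/C; 18:U/G.
p = 5/18 = 0.277778.
d = −0.75 · ln(1 − (4/3)·0.277778) = −0.75 · ln(0.629629) = −0.75 · (-0.462625) = 0.3470.

0.3470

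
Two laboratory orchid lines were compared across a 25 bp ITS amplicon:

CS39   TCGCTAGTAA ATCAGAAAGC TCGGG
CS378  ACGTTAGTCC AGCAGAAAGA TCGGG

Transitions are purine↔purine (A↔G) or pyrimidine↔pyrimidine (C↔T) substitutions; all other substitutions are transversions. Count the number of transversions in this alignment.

5

The sequences differ at positions 1 (T/A, transversion), 4 (C/T, transition), 9 (A/C, transversion), 10 (A/C, transversion), 12 (T/G, transversion), 20 (C/A, transversion).
Of the 6 differences, 1 transition and 5 transversions, so the answer is 5.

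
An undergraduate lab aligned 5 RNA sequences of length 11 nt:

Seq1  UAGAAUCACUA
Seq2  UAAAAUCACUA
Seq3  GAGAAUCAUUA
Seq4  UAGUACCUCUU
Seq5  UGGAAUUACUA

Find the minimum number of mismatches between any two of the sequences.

Pairwise Hamming distances:
  Seq1 vs Seq2: 1
  Seq1 vs Seq3: 2
  Seq1 vs Seq4: 4
  Seq1 vs Seq5: 2
  Seq2 vs Seq3: 3
  Seq2 vs Seq4: 5
  Seq2 vs Seq5: 3
  Seq3 vs Seq4: 6
  Seq3 vs Seq5: 4
  Seq4 vs Seq5: 6
The smallest is 1, between Seq1 and Seq2.

1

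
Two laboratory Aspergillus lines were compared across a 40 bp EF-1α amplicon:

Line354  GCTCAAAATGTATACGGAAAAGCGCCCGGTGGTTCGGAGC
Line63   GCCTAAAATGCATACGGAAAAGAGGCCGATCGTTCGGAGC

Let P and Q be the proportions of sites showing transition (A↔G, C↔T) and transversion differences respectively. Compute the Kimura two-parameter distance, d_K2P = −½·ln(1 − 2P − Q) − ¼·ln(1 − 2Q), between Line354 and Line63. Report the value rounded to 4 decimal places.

The sequences differ at positions 3 (T/C, transition), 4 (C/T, transition), 11 (T/C, transition), 23 (C/A, transversion), 25 (C/G, transversion), 29 (G/A, transition), 31 (G/C, transversion).
Of the 7 differences, 4 transitions and 3 transversions over 40 sites: P = 4/40 = 0.100000, Q = 3/40 = 0.075000.
d = −0.5·ln(0.725000) − 0.25·ln(0.850000) = −0.5·(-0.321584) − 0.25·(-0.162519) = 0.2014.

0.2014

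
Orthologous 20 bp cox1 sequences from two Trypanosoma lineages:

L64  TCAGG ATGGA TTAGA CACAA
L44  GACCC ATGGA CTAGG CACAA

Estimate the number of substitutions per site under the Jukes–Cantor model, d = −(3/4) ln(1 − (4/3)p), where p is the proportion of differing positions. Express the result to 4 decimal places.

0.4715

Mismatches occur at site 1 (T/G), site 2 (C/A), site 3 (A/C), site 4 (G/C), site 5 (G/C), site 11 (T/C), site 15 (A/G).
p = 7/20 = 0.350000.
d = −0.75 · ln(1 − (4/3)·0.350000) = −0.75 · ln(0.533333) = −0.75 · (-0.628609) = 0.4715.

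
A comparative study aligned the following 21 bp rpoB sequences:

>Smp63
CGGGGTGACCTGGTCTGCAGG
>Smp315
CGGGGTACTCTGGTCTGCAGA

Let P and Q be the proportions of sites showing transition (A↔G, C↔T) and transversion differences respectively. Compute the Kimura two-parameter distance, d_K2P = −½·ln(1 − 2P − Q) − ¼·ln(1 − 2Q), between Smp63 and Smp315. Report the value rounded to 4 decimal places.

Differing sites — 7:G/A (Ti); 8:A/C (Tv); 9:C/T (Ti); 21:G/A (Ti).
Of the 4 differences, 3 transitions and 1 transversion over 21 sites: P = 3/21 = 0.142857, Q = 1/21 = 0.047619.
d = −0.5·ln(0.666667) − 0.25·ln(0.904762) = −0.5·(-0.405465) − 0.25·(-0.100083) = 0.2278.

0.2278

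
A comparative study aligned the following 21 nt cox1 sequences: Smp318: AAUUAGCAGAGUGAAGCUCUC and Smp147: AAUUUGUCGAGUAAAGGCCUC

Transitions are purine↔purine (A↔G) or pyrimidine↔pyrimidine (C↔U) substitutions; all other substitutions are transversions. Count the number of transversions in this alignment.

3

The sequences differ at positions 5 (A/U, transversion), 7 (C/U, transition), 8 (A/C, transversion), 13 (G/A, transition), 17 (C/G, transversion), 18 (U/C, transition).
Of the 6 differences, 3 transitions and 3 transversions, so the answer is 3.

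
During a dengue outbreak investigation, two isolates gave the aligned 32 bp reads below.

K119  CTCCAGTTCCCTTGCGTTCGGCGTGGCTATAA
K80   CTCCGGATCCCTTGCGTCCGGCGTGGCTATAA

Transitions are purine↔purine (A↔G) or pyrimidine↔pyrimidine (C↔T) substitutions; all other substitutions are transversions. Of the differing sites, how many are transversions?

Mismatches occur at site 5 (A→G, transition), site 7 (T→A, transversion), site 18 (T→C, transition).
Of the 3 differences, 2 transitions and 1 transversion, so the answer is 1.

1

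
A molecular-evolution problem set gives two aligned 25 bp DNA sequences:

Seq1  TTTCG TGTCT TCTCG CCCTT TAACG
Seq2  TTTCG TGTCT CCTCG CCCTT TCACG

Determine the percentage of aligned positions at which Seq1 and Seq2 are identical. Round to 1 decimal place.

Mismatches occur at site 11 (T→C), site 22 (A→C).
23 of the 25 sites match, so the percent identity is 23/25 × 100 = 92.0%.

92.0%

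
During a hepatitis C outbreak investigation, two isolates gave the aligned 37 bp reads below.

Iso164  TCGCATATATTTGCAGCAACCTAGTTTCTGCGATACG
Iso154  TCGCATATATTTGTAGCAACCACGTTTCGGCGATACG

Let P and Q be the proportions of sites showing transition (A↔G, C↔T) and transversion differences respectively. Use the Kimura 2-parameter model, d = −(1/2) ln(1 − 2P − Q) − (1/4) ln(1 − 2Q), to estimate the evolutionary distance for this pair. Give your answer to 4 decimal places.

The sequences differ at positions 14 (C/T, transition), 22 (T/A, transversion), 23 (A/C, transversion), 29 (T/G, transversion).
Of the 4 differences, 1 transition and 3 transversions over 37 sites: P = 1/37 = 0.027027, Q = 3/37 = 0.081081.
d = −0.5·ln(0.864865) − 0.25·ln(0.837838) = −0.5·(-0.145182) − 0.25·(-0.176931) = 0.1168.

0.1168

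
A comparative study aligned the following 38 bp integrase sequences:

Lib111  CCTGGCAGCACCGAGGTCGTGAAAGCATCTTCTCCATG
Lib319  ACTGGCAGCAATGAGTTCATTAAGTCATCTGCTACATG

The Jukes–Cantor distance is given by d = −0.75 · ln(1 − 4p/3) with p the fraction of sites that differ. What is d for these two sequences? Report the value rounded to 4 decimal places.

0.3241

The sequences differ at positions 1 (C/A), 11 (C/A), 12 (C/T), 16 (G/T), 19 (G/A), 21 (G/T), 24 (A/G), 25 (G/T), 31 (T/G), 34 (C/A).
p = 10/38 = 0.263158.
d = −0.75 · ln(1 − (4/3)·0.263158) = −0.75 · ln(0.649123) = −0.75 · (-0.432133) = 0.3241.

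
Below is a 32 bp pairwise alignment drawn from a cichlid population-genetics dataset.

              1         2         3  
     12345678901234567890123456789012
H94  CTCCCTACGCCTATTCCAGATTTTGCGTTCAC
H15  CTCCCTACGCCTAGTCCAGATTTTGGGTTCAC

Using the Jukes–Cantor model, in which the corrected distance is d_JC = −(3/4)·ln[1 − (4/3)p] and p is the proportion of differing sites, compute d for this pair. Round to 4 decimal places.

0.0653

Mismatches occur at site 14 (T↔G), site 26 (C↔G).
p = 2/32 = 0.062500.
d = −0.75 · ln(1 − (4/3)·0.062500) = −0.75 · ln(0.916667) = −0.75 · (-0.087011) = 0.0653.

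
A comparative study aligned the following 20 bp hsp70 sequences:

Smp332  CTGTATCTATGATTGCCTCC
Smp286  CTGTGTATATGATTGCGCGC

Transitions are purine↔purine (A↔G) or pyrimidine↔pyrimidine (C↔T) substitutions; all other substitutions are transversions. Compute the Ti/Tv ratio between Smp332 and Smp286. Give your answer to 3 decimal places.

0.667

The sequences differ at positions 5 (A/G, transition), 7 (C/A, transversion), 17 (C/G, transversion), 18 (T/C, transition), 19 (C/G, transversion).
Of the 5 differences, 2 transitions and 3 transversions, so Ti/Tv = 2/3 = 0.667.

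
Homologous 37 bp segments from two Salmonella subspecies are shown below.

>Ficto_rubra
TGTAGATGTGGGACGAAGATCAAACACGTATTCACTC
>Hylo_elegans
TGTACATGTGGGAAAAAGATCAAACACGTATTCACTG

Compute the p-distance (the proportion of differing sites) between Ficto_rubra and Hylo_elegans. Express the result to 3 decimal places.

0.108

Differing sites — 5:G/C; 14:C/A; 15:G/A; 37:C/G.
There are 4 differences over 37 sites, so p = 4/37 = 0.108.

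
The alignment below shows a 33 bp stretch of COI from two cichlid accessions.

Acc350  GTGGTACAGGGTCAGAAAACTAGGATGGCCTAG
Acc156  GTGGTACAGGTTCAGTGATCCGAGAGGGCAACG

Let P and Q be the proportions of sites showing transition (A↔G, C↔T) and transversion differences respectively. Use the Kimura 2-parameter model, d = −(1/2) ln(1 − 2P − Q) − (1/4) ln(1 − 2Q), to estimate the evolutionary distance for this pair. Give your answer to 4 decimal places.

Differing sites — 11:G/T (Tv); 16:A/T (Tv); 17:A/G (Ti); 19:A/T (Tv); 21:T/C (Ti); 22:A/G (Ti); 23:G/A (Ti); 26:T/G (Tv); 30:C/A (Tv); 31:T/A (Tv); 32:A/C (Tv).
Of the 11 differences, 4 transitions and 7 transversions over 33 sites: P = 4/33 = 0.121212, Q = 7/33 = 0.212121.
d = −0.5·ln(0.545455) − 0.25·ln(0.575758) = −0.5·(-0.606135) − 0.25·(-0.552068) = 0.4411.

0.4411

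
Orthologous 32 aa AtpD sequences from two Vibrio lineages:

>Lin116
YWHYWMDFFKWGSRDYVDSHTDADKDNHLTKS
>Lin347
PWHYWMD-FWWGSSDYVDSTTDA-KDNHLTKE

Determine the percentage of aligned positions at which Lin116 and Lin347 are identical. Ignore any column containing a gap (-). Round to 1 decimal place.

83.3%

Excluding the 2 gap columns leaves 30 comparable sites.
The sequences differ at positions 1 (Y/P), 10 (K/W), 14 (R/S), 20 (H/T), 32 (S/E).
25 of the 30 comparable sites match, so the percent identity is 25/30 × 100 = 83.3%.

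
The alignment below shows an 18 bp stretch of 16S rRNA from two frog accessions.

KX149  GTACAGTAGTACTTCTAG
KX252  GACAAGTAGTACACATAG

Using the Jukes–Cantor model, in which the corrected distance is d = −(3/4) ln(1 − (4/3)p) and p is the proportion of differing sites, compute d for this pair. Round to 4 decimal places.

The sequences differ at positions 2 (T/A), 3 (A/C), 4 (C/A), 13 (T/A), 14 (T/C), 15 (C/A).
p = 6/18 = 0.333333.
d = −0.75 · ln(1 − (4/3)·0.333333) = −0.75 · ln(0.555556) = −0.75 · (-0.587786) = 0.4408.

0.4408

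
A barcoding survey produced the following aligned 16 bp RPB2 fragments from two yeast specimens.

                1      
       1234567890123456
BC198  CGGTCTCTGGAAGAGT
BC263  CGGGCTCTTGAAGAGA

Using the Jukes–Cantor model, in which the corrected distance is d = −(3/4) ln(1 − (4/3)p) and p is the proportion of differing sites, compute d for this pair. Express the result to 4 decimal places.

The sequences differ at positions 4 (T/G), 9 (G/T), 16 (T/A).
p = 3/16 = 0.187500.
d = −0.75 · ln(1 − (4/3)·0.187500) = −0.75 · ln(0.750000) = −0.75 · (-0.287682) = 0.2158.

0.2158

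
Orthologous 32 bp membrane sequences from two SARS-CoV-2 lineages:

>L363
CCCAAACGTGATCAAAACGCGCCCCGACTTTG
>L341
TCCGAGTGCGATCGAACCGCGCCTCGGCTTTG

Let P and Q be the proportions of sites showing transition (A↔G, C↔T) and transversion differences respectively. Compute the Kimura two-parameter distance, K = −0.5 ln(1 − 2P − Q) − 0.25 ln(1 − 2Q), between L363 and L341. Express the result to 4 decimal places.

Mismatches occur at site 1 (C/T, transition), site 4 (A/G, transition), site 6 (A/G, transition), site 7 (C/T, transition), site 9 (T/C, transition), site 14 (A/G, transition), site 17 (A/C, transversion), site 24 (C/T, transition), site 27 (A/G, transition).
Of the 9 differences, 8 transitions and 1 transversion over 32 sites: P = 8/32 = 0.250000, Q = 1/32 = 0.031250.
d = −0.5·ln(0.468750) − 0.25·ln(0.937500) = −0.5·(-0.757686) − 0.25·(-0.064539) = 0.3950.

0.3950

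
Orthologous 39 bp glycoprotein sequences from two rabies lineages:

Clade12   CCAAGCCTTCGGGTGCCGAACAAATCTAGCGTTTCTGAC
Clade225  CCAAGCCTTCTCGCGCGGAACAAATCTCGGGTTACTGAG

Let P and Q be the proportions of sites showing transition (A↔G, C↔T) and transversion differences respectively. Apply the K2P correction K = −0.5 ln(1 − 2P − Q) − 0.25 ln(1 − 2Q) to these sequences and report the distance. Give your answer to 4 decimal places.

Mismatches occur at site 11 (G↔T, transversion), site 12 (G↔C, transversion), site 14 (T↔C, transition), site 17 (C↔G, transversion), site 28 (A↔C, transversion), site 30 (C↔G, transversion), site 34 (T↔A, transversion), site 39 (C↔G, transversion).
Of the 8 differences, 1 transition and 7 transversions over 39 sites: P = 1/39 = 0.025641, Q = 7/39 = 0.179487.
d = −0.5·ln(0.769231) − 0.25·ln(0.641026) = −0.5·(-0.262364) − 0.25·(-0.444685) = 0.2424.

0.2424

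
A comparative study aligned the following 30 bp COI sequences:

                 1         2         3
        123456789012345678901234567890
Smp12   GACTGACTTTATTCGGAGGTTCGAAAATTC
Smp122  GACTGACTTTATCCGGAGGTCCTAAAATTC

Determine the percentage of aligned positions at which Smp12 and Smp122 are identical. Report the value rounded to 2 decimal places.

Mismatches occur at site 13 (T/C), site 21 (T/C), site 23 (G/T).
27 of the 30 sites match, so the percent identity is 27/30 × 100 = 90.00%.

90.00%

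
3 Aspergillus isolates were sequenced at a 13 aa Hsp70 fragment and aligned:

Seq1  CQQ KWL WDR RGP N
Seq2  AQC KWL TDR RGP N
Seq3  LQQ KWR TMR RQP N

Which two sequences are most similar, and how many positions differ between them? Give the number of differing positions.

Pairwise Hamming distances:
  Seq1 vs Seq2: 3
  Seq1 vs Seq3: 5
  Seq2 vs Seq3: 5
The smallest is 3, between Seq1 and Seq2.

3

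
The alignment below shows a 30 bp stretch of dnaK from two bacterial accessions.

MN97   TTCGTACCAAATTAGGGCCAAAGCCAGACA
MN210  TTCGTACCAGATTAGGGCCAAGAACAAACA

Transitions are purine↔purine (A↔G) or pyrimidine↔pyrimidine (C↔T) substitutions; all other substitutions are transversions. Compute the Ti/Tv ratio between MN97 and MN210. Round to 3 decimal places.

The sequences differ at positions 10 (A/G, transition), 22 (A/G, transition), 23 (G/A, transition), 24 (C/A, transversion), 27 (G/A, transition).
Of the 5 differences, 4 transitions and 1 transversion, so Ti/Tv = 4/1 = 4.000.

4.000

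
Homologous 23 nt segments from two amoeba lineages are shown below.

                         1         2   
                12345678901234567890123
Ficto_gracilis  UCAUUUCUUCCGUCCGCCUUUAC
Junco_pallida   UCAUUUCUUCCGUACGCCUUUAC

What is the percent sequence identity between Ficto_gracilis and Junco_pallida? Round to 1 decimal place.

A single mismatch occurs at site 14 (C/A).
22 of the 23 sites match, so the percent identity is 22/23 × 100 = 95.7%.

95.7%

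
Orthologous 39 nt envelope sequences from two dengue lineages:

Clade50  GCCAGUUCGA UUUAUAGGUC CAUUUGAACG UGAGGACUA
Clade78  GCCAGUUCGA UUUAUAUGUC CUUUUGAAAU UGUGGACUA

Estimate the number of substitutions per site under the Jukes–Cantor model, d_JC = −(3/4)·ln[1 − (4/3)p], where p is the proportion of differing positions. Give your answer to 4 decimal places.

0.1406

The sequences differ at positions 17 (G/U), 22 (A/U), 29 (C/A), 30 (G/U), 33 (A/U).
p = 5/39 = 0.128205.
d = −0.75 · ln(1 − (4/3)·0.128205) = −0.75 · ln(0.829060) = −0.75 · (-0.187463) = 0.1406.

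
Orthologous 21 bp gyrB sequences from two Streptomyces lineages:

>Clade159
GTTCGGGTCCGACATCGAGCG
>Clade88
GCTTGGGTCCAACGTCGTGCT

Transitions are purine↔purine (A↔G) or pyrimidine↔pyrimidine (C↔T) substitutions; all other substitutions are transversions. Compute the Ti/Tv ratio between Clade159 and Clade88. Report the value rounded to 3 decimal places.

2.000

The sequences differ at positions 2 (T/C, transition), 4 (C/T, transition), 11 (G/A, transition), 14 (A/G, transition), 18 (A/T, transversion), 21 (G/T, transversion).
Of the 6 differences, 4 transitions and 2 transversions, so Ti/Tv = 4/2 = 2.000.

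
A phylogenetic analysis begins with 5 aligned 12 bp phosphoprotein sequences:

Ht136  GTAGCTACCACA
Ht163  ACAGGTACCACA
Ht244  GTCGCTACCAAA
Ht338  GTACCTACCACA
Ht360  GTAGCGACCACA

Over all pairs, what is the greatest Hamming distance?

5

Pairwise Hamming distances:
  Ht136 vs Ht163: 3
  Ht136 vs Ht244: 2
  Ht136 vs Ht338: 1
  Ht136 vs Ht360: 1
  Ht163 vs Ht244: 5
  Ht163 vs Ht338: 4
  Ht163 vs Ht360: 4
  Ht244 vs Ht338: 3
  Ht244 vs Ht360: 3
  Ht338 vs Ht360: 2
The largest is 5, between Ht163 and Ht244.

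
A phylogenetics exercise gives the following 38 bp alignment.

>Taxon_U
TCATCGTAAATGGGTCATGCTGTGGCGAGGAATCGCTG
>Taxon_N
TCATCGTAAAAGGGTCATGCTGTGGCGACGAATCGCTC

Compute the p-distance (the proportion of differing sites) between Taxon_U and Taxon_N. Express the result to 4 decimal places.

0.0789

Differing sites — 11:T/A; 29:G/C; 38:G/C.
There are 3 differences over 38 sites, so p = 3/38 = 0.0789.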